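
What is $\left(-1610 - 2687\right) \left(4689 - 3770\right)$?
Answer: $-3948943$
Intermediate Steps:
$\left(-1610 - 2687\right) \left(4689 - 3770\right) = - 4297 \left(4689 - 3770\right) = \left(-4297\right) 919 = -3948943$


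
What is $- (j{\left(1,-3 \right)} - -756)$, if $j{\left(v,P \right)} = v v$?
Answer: $-757$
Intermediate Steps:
$j{\left(v,P \right)} = v^{2}$
$- (j{\left(1,-3 \right)} - -756) = - (1^{2} - -756) = - (1 + 756) = \left(-1\right) 757 = -757$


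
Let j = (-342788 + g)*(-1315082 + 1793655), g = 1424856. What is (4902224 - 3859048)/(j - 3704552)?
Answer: 260794/129461206103 ≈ 2.0145e-6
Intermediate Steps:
j = 517848528964 (j = (-342788 + 1424856)*(-1315082 + 1793655) = 1082068*478573 = 517848528964)
(4902224 - 3859048)/(j - 3704552) = (4902224 - 3859048)/(517848528964 - 3704552) = 1043176/517844824412 = 1043176*(1/517844824412) = 260794/129461206103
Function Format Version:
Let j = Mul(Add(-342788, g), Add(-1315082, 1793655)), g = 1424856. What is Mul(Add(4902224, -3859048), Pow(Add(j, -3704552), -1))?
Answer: Rational(260794, 129461206103) ≈ 2.0145e-6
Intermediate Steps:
j = 517848528964 (j = Mul(Add(-342788, 1424856), Add(-1315082, 1793655)) = Mul(1082068, 478573) = 517848528964)
Mul(Add(4902224, -3859048), Pow(Add(j, -3704552), -1)) = Mul(Add(4902224, -3859048), Pow(Add(517848528964, -3704552), -1)) = Mul(1043176, Pow(517844824412, -1)) = Mul(1043176, Rational(1, 517844824412)) = Rational(260794, 129461206103)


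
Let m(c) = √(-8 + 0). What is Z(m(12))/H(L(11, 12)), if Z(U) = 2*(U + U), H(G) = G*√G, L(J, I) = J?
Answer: 8*I*√22/121 ≈ 0.31011*I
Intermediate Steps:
m(c) = 2*I*√2 (m(c) = √(-8) = 2*I*√2)
H(G) = G^(3/2)
Z(U) = 4*U (Z(U) = 2*(2*U) = 4*U)
Z(m(12))/H(L(11, 12)) = (4*(2*I*√2))/(11^(3/2)) = (8*I*√2)/((11*√11)) = (8*I*√2)*(√11/121) = 8*I*√22/121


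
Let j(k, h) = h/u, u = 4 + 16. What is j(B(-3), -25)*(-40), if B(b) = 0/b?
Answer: 50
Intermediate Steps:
B(b) = 0
u = 20
j(k, h) = h/20
j(B(-3), -25)*(-40) = ((1/20)*(-25))*(-40) = -5/4*(-40) = 50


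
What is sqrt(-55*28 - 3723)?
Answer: I*sqrt(5263) ≈ 72.547*I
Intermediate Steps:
sqrt(-55*28 - 3723) = sqrt(-1540 - 3723) = sqrt(-5263) = I*sqrt(5263)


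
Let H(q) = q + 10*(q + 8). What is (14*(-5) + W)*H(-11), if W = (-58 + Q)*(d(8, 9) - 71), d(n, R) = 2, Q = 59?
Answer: 5699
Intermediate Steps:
W = -69 (W = (-58 + 59)*(2 - 71) = 1*(-69) = -69)
H(q) = 80 + 11*q (H(q) = q + 10*(8 + q) = q + (80 + 10*q) = 80 + 11*q)
(14*(-5) + W)*H(-11) = (14*(-5) - 69)*(80 + 11*(-11)) = (-70 - 69)*(80 - 121) = -139*(-41) = 5699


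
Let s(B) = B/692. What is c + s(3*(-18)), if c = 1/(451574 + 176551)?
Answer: -16959029/217331250 ≈ -0.078033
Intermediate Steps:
c = 1/628125 ≈ 1.5920e-6
s(B) = B/692 (s(B) = B*(1/692) = B/692)
c + s(3*(-18)) = 1/628125 + (3*(-18))/692 = 1/628125 + (1/692)*(-54) = 1/628125 - 27/346 = -16959029/217331250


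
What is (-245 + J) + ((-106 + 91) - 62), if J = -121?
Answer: -443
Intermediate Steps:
(-245 + J) + ((-106 + 91) - 62) = (-245 - 121) + ((-106 + 91) - 62) = -366 + (-15 - 62) = -366 - 77 = -443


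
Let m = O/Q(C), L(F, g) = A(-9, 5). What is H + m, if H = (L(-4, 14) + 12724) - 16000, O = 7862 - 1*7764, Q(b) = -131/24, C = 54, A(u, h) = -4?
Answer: -432032/131 ≈ -3298.0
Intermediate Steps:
L(F, g) = -4
Q(b) = -131/24 (Q(b) = -131*1/24 = -131/24)
O = 98 (O = 7862 - 7764 = 98)
m = -2352/131 (m = 98/(-131/24) = 98*(-24/131) = -2352/131 ≈ -17.954)
H = -3280 (H = (-4 + 12724) - 16000 = 12720 - 16000 = -3280)
H + m = -3280 - 2352/131 = -432032/131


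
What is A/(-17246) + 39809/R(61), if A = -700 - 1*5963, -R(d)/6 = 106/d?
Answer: -20937534593/5484228 ≈ -3817.8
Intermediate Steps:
R(d) = -636/d
A = -6663 (A = -700 - 5963 = -6663)
A/(-17246) + 39809/R(61) = -6663/(-17246) + 39809/((-636/61)) = -6663*(-1/17246) + 39809/((-636*1/61)) = 6663/17246 + 39809/(-636/61) = 6663/17246 + 39809*(-61/636) = 6663/17246 - 2428349/636 = -20937534593/5484228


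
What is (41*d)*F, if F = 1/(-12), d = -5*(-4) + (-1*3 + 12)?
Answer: -1189/12 ≈ -99.083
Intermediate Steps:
d = 29 (d = 20 + (-3 + 12) = 20 + 9 = 29)
F = -1/12 ≈ -0.083333
(41*d)*F = (41*29)*(-1/12) = 1189*(-1/12) = -1189/12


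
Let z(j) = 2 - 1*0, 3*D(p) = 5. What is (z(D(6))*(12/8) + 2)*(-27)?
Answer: -135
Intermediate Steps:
D(p) = 5/3 (D(p) = (⅓)*5 = 5/3)
z(j) = 2 (z(j) = 2 + 0 = 2)
(z(D(6))*(12/8) + 2)*(-27) = (2*(12/8) + 2)*(-27) = (2*(12*(⅛)) + 2)*(-27) = (2*(3/2) + 2)*(-27) = (3 + 2)*(-27) = 5*(-27) = -135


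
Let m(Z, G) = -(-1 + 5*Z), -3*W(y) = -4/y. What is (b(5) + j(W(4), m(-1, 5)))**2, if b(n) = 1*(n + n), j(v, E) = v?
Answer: 961/9 ≈ 106.78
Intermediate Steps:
W(y) = 4/(3*y) (W(y) = -(-4)/(3*y) = 4/(3*y))
m(Z, G) = 1 - 5*Z
b(n) = 2*n (b(n) = 1*(2*n) = 2*n)
(b(5) + j(W(4), m(-1, 5)))**2 = (2*5 + (4/3)/4)**2 = (10 + (4/3)*(1/4))**2 = (10 + 1/3)**2 = (31/3)**2 = 961/9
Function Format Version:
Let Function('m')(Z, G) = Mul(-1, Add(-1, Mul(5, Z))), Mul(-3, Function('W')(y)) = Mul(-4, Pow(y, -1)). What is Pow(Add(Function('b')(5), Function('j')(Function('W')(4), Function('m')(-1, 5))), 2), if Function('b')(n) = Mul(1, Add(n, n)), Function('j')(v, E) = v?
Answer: Rational(961, 9) ≈ 106.78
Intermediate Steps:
Function('W')(y) = Mul(Rational(4, 3), Pow(y, -1)) (Function('W')(y) = Mul(Rational(-1, 3), Mul(-4, Pow(y, -1))) = Mul(Rational(4, 3), Pow(y, -1)))
Function('m')(Z, G) = Add(1, Mul(-5, Z))
Function('b')(n) = Mul(2, n) (Function('b')(n) = Mul(1, Mul(2, n)) = Mul(2, n))
Pow(Add(Function('b')(5), Function('j')(Function('W')(4), Function('m')(-1, 5))), 2) = Pow(Add(Mul(2, 5), Mul(Rational(4, 3), Pow(4, -1))), 2) = Pow(Add(10, Mul(Rational(4, 3), Rational(1, 4))), 2) = Pow(Add(10, Rational(1, 3)), 2) = Pow(Rational(31, 3), 2) = Rational(961, 9)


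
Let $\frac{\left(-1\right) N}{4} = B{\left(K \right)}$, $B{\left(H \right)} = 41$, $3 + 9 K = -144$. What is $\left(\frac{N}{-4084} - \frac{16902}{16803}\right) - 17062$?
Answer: $- \frac{32525544725}{1906207} \approx -17063.0$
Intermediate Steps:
$K = - \frac{49}{3}$ ($K = - \frac{1}{3} + \frac{1}{9} \left(-144\right) = - \frac{1}{3} - 16 = - \frac{49}{3} \approx -16.333$)
$N = -164$ ($N = \left(-4\right) 41 = -164$)
$\left(\frac{N}{-4084} - \frac{16902}{16803}\right) - 17062 = \left(- \frac{164}{-4084} - \frac{16902}{16803}\right) - 17062 = \left(\left(-164\right) \left(- \frac{1}{4084}\right) - \frac{1878}{1867}\right) - 17062 = \left(\frac{41}{1021} - \frac{1878}{1867}\right) - 17062 = - \frac{1840891}{1906207} - 17062 = - \frac{32525544725}{1906207}$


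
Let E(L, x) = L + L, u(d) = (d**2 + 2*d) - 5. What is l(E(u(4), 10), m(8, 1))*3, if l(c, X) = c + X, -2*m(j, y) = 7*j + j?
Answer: 18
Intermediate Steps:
u(d) = -5 + d**2 + 2*d
m(j, y) = -4*j (m(j, y) = -(7*j + j)/2 = -4*j)
E(L, x) = 2*L
l(c, X) = X + c
l(E(u(4), 10), m(8, 1))*3 = (-4*8 + 2*(-5 + 4**2 + 2*4))*3 = (-32 + 2*(-5 + 16 + 8))*3 = (-32 + 2*19)*3 = (-32 + 38)*3 = 6*3 = 18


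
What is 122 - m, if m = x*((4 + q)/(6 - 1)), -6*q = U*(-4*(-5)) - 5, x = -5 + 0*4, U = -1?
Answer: 781/6 ≈ 130.17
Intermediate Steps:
x = -5 (x = -5 + 0 = -5)
q = 25/6 (q = -(-(-4)*(-5) - 5)/6 = -(-1*20 - 5)/6 = -(-20 - 5)/6 = -1/6*(-25) = 25/6 ≈ 4.1667)
m = -49/6 (m = -5*(4 + 25/6)/(6 - 1) = -245/(6*5) = -5*49/30 = -49/6 ≈ -8.1667)
122 - m = 122 - 1*(-49/6) = 122 + 49/6 = 781/6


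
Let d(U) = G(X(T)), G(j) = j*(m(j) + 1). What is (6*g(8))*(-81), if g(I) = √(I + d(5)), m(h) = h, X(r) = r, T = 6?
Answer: -2430*√2 ≈ -3436.5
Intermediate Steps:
G(j) = j*(1 + j) (G(j) = j*(j + 1) = j*(1 + j))
d(U) = 42 (d(U) = 6*(1 + 6) = 6*7 = 42)
g(I) = √(42 + I) (g(I) = √(I + 42) = √(42 + I))
(6*g(8))*(-81) = (6*√(42 + 8))*(-81) = (6*√50)*(-81) = (6*(5*√2))*(-81) = (30*√2)*(-81) = -2430*√2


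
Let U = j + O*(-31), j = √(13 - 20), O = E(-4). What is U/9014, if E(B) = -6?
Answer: 93/4507 + I*√7/9014 ≈ 0.020635 + 0.00029352*I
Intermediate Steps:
O = -6
j = I*√7 (j = √(-7) = I*√7 ≈ 2.6458*I)
U = 186 + I*√7 (U = I*√7 - 6*(-31) = I*√7 + 186 = 186 + I*√7 ≈ 186.0 + 2.6458*I)
U/9014 = (186 + I*√7)/9014 = (186 + I*√7)*(1/9014) = 93/4507 + I*√7/9014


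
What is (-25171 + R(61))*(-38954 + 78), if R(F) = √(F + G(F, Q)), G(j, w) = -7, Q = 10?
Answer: 978547796 - 116628*√6 ≈ 9.7826e+8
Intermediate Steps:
R(F) = √(-7 + F) (R(F) = √(F - 7) = √(-7 + F))
(-25171 + R(61))*(-38954 + 78) = (-25171 + √(-7 + 61))*(-38954 + 78) = (-25171 + √54)*(-38876) = (-25171 + 3*√6)*(-38876) = 978547796 - 116628*√6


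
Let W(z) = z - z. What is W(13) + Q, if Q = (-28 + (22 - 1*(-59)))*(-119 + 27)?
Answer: -4876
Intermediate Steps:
W(z) = 0
Q = -4876 (Q = (-28 + (22 + 59))*(-92) = (-28 + 81)*(-92) = 53*(-92) = -4876)
W(13) + Q = 0 - 4876 = -4876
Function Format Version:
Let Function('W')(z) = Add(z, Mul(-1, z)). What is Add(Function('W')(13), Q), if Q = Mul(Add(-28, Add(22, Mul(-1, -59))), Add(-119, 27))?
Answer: -4876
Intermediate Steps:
Function('W')(z) = 0
Q = -4876 (Q = Mul(Add(-28, Add(22, 59)), -92) = Mul(Add(-28, 81), -92) = Mul(53, -92) = -4876)
Add(Function('W')(13), Q) = Add(0, -4876) = -4876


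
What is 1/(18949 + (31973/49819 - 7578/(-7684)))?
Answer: 191404598/3627237331959 ≈ 5.2769e-5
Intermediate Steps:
1/(18949 + (31973/49819 - 7578/(-7684))) = 1/(18949 + (31973*(1/49819) - 7578*(-1/7684))) = 1/(18949 + (31973/49819 + 3789/3842)) = 1/(18949 + 311604457/191404598) = 1/(3627237331959/191404598) = 191404598/3627237331959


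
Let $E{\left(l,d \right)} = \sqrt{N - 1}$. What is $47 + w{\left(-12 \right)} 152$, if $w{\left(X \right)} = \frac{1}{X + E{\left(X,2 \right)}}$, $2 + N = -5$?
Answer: $35 - 2 i \sqrt{2} \approx 35.0 - 2.8284 i$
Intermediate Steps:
$N = -7$ ($N = -2 - 5 = -7$)
$E{\left(l,d \right)} = 2 i \sqrt{2}$ ($E{\left(l,d \right)} = \sqrt{-7 - 1} = \sqrt{-8} = 2 i \sqrt{2}$)
$w{\left(X \right)} = \frac{1}{X + 2 i \sqrt{2}}$
$47 + w{\left(-12 \right)} 152 = 47 + \frac{1}{-12 + 2 i \sqrt{2}} \cdot 152 = 47 + \frac{152}{-12 + 2 i \sqrt{2}}$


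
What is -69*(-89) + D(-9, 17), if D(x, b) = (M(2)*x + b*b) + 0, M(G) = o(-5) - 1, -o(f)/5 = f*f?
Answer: 7564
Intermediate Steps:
o(f) = -5*f² (o(f) = -5*f*f = -5*f²)
M(G) = -126 (M(G) = -5*(-5)² - 1 = -5*25 - 1 = -125 - 1 = -126)
D(x, b) = b² - 126*x (D(x, b) = (-126*x + b*b) + 0 = (-126*x + b²) + 0 = (b² - 126*x) + 0 = b² - 126*x)
-69*(-89) + D(-9, 17) = -69*(-89) + (17² - 126*(-9)) = 6141 + (289 + 1134) = 6141 + 1423 = 7564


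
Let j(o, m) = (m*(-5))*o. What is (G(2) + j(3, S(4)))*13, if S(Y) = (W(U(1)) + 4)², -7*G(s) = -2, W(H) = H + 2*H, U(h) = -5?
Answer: -165139/7 ≈ -23591.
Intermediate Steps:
W(H) = 3*H
G(s) = 2/7 (G(s) = -⅐*(-2) = 2/7)
S(Y) = 121 (S(Y) = (3*(-5) + 4)² = (-15 + 4)² = (-11)² = 121)
j(o, m) = -5*m*o (j(o, m) = (-5*m)*o = -5*m*o)
(G(2) + j(3, S(4)))*13 = (2/7 - 5*121*3)*13 = (2/7 - 1815)*13 = -12703/7*13 = -165139/7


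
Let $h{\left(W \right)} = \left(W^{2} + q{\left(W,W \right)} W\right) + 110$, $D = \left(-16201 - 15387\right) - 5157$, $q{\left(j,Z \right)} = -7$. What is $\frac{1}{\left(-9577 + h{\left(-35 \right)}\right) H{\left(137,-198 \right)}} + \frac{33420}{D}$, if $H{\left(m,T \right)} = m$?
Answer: $- \frac{7322924225}{8051483561} \approx -0.90951$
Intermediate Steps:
$D = -36745$ ($D = -31588 - 5157 = -36745$)
$h{\left(W \right)} = 110 + W^{2} - 7 W$ ($h{\left(W \right)} = \left(W^{2} - 7 W\right) + 110 = 110 + W^{2} - 7 W$)
$\frac{1}{\left(-9577 + h{\left(-35 \right)}\right) H{\left(137,-198 \right)}} + \frac{33420}{D} = \frac{1}{\left(-9577 + \left(110 + \left(-35\right)^{2} - -245\right)\right) 137} + \frac{33420}{-36745} = \frac{1}{-9577 + \left(110 + 1225 + 245\right)} \frac{1}{137} + 33420 \left(- \frac{1}{36745}\right) = \frac{1}{-9577 + 1580} \cdot \frac{1}{137} - \frac{6684}{7349} = \frac{1}{-7997} \cdot \frac{1}{137} - \frac{6684}{7349} = \left(- \frac{1}{7997}\right) \frac{1}{137} - \frac{6684}{7349} = - \frac{1}{1095589} - \frac{6684}{7349} = - \frac{7322924225}{8051483561}$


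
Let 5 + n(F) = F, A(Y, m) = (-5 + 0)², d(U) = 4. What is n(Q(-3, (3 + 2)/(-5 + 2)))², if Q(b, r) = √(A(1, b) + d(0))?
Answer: (5 - √29)² ≈ 0.14835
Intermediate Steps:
A(Y, m) = 25 (A(Y, m) = (-5)² = 25)
Q(b, r) = √29 (Q(b, r) = √(25 + 4) = √29)
n(F) = -5 + F
n(Q(-3, (3 + 2)/(-5 + 2)))² = (-5 + √29)²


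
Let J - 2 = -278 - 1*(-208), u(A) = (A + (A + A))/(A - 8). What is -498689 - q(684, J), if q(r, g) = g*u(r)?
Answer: -84243557/169 ≈ -4.9848e+5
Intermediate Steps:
u(A) = 3*A/(-8 + A) (u(A) = (A + 2*A)/(-8 + A) = (3*A)/(-8 + A) = 3*A/(-8 + A))
J = -68 (J = 2 + (-278 - 1*(-208)) = 2 + (-278 + 208) = 2 - 70 = -68)
q(r, g) = 3*g*r/(-8 + r) (q(r, g) = g*(3*r/(-8 + r)) = 3*g*r/(-8 + r))
-498689 - q(684, J) = -498689 - 3*(-68)*684/(-8 + 684) = -498689 - 3*(-68)*684/676 = -498689 - 1*(-34884/169) = -498689 + 34884/169 = -84243557/169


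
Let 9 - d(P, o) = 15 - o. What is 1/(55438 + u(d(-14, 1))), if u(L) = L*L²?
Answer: 1/55313 ≈ 1.8079e-5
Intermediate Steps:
d(P, o) = -6 + o (d(P, o) = 9 - (15 - o) = 9 + (-15 + o) = -6 + o)
u(L) = L³
1/(55438 + u(d(-14, 1))) = 1/(55438 + (-6 + 1)³) = 1/(55438 + (-5)³) = 1/(55438 - 125) = 1/55313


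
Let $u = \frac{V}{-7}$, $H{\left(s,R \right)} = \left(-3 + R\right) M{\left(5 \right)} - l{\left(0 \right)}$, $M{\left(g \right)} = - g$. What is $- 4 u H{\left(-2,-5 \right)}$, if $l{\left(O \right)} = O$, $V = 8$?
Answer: $\frac{1280}{7} \approx 182.86$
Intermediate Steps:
$H{\left(s,R \right)} = 15 - 5 R$ ($H{\left(s,R \right)} = \left(-3 + R\right) \left(\left(-1\right) 5\right) - 0 = \left(-3 + R\right) \left(-5\right) + 0 = \left(15 - 5 R\right) + 0 = 15 - 5 R$)
$u = - \frac{8}{7}$ ($u = \frac{8}{-7} = 8 \left(- \frac{1}{7}\right) = - \frac{8}{7} \approx -1.1429$)
$- 4 u H{\left(-2,-5 \right)} = \left(-4\right) \left(- \frac{8}{7}\right) \left(15 - -25\right) = \frac{32 \left(15 + 25\right)}{7} = \frac{32}{7} \cdot 40 = \frac{1280}{7}$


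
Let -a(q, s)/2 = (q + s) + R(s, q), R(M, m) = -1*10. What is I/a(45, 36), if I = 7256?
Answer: -3628/71 ≈ -51.099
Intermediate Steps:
R(M, m) = -10
a(q, s) = 20 - 2*q - 2*s (a(q, s) = -2*((q + s) - 10) = -2*(-10 + q + s) = 20 - 2*q - 2*s)
I/a(45, 36) = 7256/(20 - 2*45 - 2*36) = 7256/(20 - 90 - 72) = 7256/(-142) = 7256*(-1/142) = -3628/71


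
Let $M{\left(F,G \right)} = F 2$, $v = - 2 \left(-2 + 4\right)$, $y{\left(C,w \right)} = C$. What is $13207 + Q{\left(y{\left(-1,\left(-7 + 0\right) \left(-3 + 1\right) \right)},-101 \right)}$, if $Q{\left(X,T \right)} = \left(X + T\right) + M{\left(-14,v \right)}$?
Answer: $13077$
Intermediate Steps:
$v = -4$ ($v = \left(-2\right) 2 = -4$)
$M{\left(F,G \right)} = 2 F$
$Q{\left(X,T \right)} = -28 + T + X$ ($Q{\left(X,T \right)} = \left(X + T\right) + 2 \left(-14\right) = \left(T + X\right) - 28 = -28 + T + X$)
$13207 + Q{\left(y{\left(-1,\left(-7 + 0\right) \left(-3 + 1\right) \right)},-101 \right)} = 13207 - 130 = 13077$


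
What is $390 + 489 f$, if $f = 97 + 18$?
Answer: $56625$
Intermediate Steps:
$f = 115$
$390 + 489 f = 390 + 489 \cdot 115 = 390 + 56235 = 56625$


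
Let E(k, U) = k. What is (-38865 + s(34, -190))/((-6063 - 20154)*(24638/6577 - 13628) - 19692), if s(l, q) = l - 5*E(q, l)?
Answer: -27682593/261009979058 ≈ -0.00010606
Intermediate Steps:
s(l, q) = l - 5*q
(-38865 + s(34, -190))/((-6063 - 20154)*(24638/6577 - 13628) - 19692) = (-38865 + (34 - 5*(-190)))/((-6063 - 20154)*(24638/6577 - 13628) - 19692) = (-38865 + (34 + 950))/(-26217*(24638*(1/6577) - 13628) - 19692) = (-38865 + 984)/(-26217*(24638/6577 - 13628) - 19692) = -37881/(-26217*(-89606718/6577) - 19692) = -37881/(2349219325806/6577 - 19692) = -37881/2349089811522/6577 = -37881*6577/2349089811522 = -27682593/261009979058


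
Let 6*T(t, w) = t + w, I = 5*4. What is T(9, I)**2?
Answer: 841/36 ≈ 23.361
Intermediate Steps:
I = 20
T(t, w) = t/6 + w/6 (T(t, w) = (t + w)/6 = t/6 + w/6)
T(9, I)**2 = ((1/6)*9 + (1/6)*20)**2 = (3/2 + 10/3)**2 = (29/6)**2 = 841/36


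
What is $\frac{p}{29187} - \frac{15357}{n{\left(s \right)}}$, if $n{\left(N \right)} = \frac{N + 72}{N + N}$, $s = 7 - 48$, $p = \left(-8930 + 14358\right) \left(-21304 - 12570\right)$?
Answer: $\frac{1350196522}{39339} \approx 34322.0$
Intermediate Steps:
$p = -183868072$ ($p = 5428 \left(-33874\right) = -183868072$)
$s = -41$ ($s = 7 - 48 = -41$)
$n{\left(N \right)} = \frac{72 + N}{2 N}$
$\frac{p}{29187} - \frac{15357}{n{\left(s \right)}} = - \frac{183868072}{29187} - \frac{15357}{\frac{1}{2} \frac{1}{-41} \left(72 - 41\right)} = \left(-183868072\right) \frac{1}{29187} - \frac{15357}{\frac{1}{2} \left(- \frac{1}{41}\right) 31} = - \frac{7994264}{1269} - \frac{15357}{- \frac{31}{82}} = - \frac{7994264}{1269} - - \frac{1259274}{31} = - \frac{7994264}{1269} + \frac{1259274}{31} = \frac{1350196522}{39339}$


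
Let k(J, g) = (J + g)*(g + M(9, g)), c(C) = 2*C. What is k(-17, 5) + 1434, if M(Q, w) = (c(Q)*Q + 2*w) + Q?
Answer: -798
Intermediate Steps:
M(Q, w) = Q + 2*w + 2*Q² (M(Q, w) = ((2*Q)*Q + 2*w) + Q = (2*Q² + 2*w) + Q = (2*w + 2*Q²) + Q = Q + 2*w + 2*Q²)
k(J, g) = (171 + 3*g)*(J + g) (k(J, g) = (J + g)*(g + (9 + 2*g + 2*9²)) = (J + g)*(g + (9 + 2*g + 2*81)) = (J + g)*(g + (9 + 2*g + 162)) = (J + g)*(g + (171 + 2*g)) = (J + g)*(171 + 3*g) = (171 + 3*g)*(J + g))
k(-17, 5) + 1434 = (3*5² + 171*(-17) + 171*5 + 3*(-17)*5) + 1434 = (3*25 - 2907 + 855 - 255) + 1434 = (75 - 2907 + 855 - 255) + 1434 = -2232 + 1434 = -798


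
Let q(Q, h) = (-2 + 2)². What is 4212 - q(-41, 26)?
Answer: 4212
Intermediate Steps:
q(Q, h) = 0 (q(Q, h) = 0² = 0)
4212 - q(-41, 26) = 4212 - 1*0 = 4212 + 0 = 4212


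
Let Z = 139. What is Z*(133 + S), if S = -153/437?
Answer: 8057552/437 ≈ 18438.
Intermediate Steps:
S = -153/437 (S = -153*1/437 = -153/437 ≈ -0.35011)
Z*(133 + S) = 139*(133 - 153/437) = 139*(57968/437) = 8057552/437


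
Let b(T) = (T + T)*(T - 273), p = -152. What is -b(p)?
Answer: -129200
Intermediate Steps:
b(T) = 2*T*(-273 + T) (b(T) = (2*T)*(-273 + T) = 2*T*(-273 + T))
-b(p) = -2*(-152)*(-273 - 152) = -2*(-152)*(-425) = -1*129200 = -129200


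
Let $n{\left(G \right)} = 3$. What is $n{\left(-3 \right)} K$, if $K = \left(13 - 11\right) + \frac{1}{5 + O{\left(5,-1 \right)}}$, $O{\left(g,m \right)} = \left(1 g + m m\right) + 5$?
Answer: $\frac{99}{16} \approx 6.1875$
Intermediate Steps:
$O{\left(g,m \right)} = 5 + g + m^{2}$ ($O{\left(g,m \right)} = \left(g + m^{2}\right) + 5 = 5 + g + m^{2}$)
$K = \frac{33}{16}$ ($K = \left(13 - 11\right) + \frac{1}{5 + \left(5 + 5 + \left(-1\right)^{2}\right)} = 2 + \frac{1}{5 + \left(5 + 5 + 1\right)} = 2 + \frac{1}{5 + 11} = 2 + \frac{1}{16} = \frac{33}{16} \approx 2.0625$)
$n{\left(-3 \right)} K = 3 \cdot \frac{33}{16} = \frac{99}{16}$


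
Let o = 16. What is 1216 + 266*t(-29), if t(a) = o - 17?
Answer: 950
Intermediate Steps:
t(a) = -1 (t(a) = 16 - 17 = -1)
1216 + 266*t(-29) = 1216 + 266*(-1) = 1216 - 266 = 950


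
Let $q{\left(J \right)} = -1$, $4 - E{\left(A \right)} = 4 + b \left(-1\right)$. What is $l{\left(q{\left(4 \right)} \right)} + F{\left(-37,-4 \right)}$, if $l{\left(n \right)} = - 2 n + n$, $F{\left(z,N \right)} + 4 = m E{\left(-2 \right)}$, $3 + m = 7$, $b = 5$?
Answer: $17$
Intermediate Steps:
$m = 4$ ($m = -3 + 7 = 4$)
$E{\left(A \right)} = 5$ ($E{\left(A \right)} = 4 - \left(4 + 5 \left(-1\right)\right) = 4 - \left(4 - 5\right) = 4 - -1 = 4 + 1 = 5$)
$F{\left(z,N \right)} = 16$ ($F{\left(z,N \right)} = -4 + 4 \cdot 5 = -4 + 20 = 16$)
$l{\left(n \right)} = - n$
$l{\left(q{\left(4 \right)} \right)} + F{\left(-37,-4 \right)} = \left(-1\right) \left(-1\right) + 16 = 1 + 16 = 17$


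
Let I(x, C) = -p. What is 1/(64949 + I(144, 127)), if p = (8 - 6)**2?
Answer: 1/64945 ≈ 1.5398e-5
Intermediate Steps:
p = 4 (p = 2**2 = 4)
I(x, C) = -4 (I(x, C) = -1*4 = -4)
1/(64949 + I(144, 127)) = 1/(64949 - 4) = 1/64945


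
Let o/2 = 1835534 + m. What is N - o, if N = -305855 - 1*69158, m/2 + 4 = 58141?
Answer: -4278629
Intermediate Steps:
m = 116274 (m = -8 + 2*58141 = -8 + 116282 = 116274)
N = -375013 (N = -305855 - 69158 = -375013)
o = 3903616 (o = 2*(1835534 + 116274) = 2*1951808 = 3903616)
N - o = -375013 - 1*3903616 = -375013 - 3903616 = -4278629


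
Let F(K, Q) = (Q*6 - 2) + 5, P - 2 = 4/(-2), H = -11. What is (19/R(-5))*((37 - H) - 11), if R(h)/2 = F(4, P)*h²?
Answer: 703/150 ≈ 4.6867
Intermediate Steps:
P = 0 (P = 2 + 4/(-2) = 2 + 4*(-½) = 2 - 2 = 0)
F(K, Q) = 3 + 6*Q (F(K, Q) = (6*Q - 2) + 5 = (-2 + 6*Q) + 5 = 3 + 6*Q)
R(h) = 6*h² (R(h) = 2*((3 + 6*0)*h²) = 2*((3 + 0)*h²) = 2*(3*h²) = 6*h²)
(19/R(-5))*((37 - H) - 11) = (19/((6*(-5)²)))*((37 - 1*(-11)) - 11) = (19/((6*25)))*((37 + 11) - 11) = (19/150)*(48 - 11) = (19*(1/150))*37 = (19/150)*37 = 703/150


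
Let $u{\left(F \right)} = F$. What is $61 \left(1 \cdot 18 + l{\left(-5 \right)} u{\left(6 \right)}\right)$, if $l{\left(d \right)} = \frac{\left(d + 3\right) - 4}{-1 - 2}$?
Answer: $1830$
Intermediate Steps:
$l{\left(d \right)} = \frac{1}{3} - \frac{d}{3}$ ($l{\left(d \right)} = \frac{\left(3 + d\right) - 4}{-3} = \left(-1 + d\right) \left(- \frac{1}{3}\right) = \frac{1}{3} - \frac{d}{3}$)
$61 \left(1 \cdot 18 + l{\left(-5 \right)} u{\left(6 \right)}\right) = 61 \left(1 \cdot 18 + \left(\frac{1}{3} - - \frac{5}{3}\right) 6\right) = 61 \left(18 + \left(\frac{1}{3} + \frac{5}{3}\right) 6\right) = 61 \left(18 + 2 \cdot 6\right) = 61 \left(18 + 12\right) = 61 \cdot 30 = 1830$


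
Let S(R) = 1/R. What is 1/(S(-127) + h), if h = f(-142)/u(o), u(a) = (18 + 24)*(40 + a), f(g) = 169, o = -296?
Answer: -1365504/32215 ≈ -42.387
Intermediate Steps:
u(a) = 1680 + 42*a (u(a) = 42*(40 + a) = 1680 + 42*a)
h = -169/10752 (h = 169/(1680 + 42*(-296)) = 169/(1680 - 12432) = 169/(-10752) = 169*(-1/10752) = -169/10752 ≈ -0.015718)
1/(S(-127) + h) = 1/(1/(-127) - 169/10752) = 1/(-1/127 - 169/10752) = 1/(-32215/1365504) = -1365504/32215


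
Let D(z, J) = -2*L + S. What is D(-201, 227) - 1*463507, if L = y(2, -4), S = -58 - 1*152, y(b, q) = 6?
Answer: -463729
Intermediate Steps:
S = -210 (S = -58 - 152 = -210)
L = 6
D(z, J) = -222 (D(z, J) = -2*6 - 210 = -12 - 210 = -222)
D(-201, 227) - 1*463507 = -222 - 1*463507 = -222 - 463507 = -463729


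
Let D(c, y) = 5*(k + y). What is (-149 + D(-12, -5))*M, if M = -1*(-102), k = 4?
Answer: -15708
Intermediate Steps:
M = 102
D(c, y) = 20 + 5*y (D(c, y) = 5*(4 + y) = 20 + 5*y)
(-149 + D(-12, -5))*M = (-149 + (20 + 5*(-5)))*102 = (-149 + (20 - 25))*102 = (-149 - 5)*102 = -154*102 = -15708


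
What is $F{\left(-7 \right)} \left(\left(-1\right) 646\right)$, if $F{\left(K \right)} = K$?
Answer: $4522$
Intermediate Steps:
$F{\left(-7 \right)} \left(\left(-1\right) 646\right) = - 7 \left(\left(-1\right) 646\right) = \left(-7\right) \left(-646\right) = 4522$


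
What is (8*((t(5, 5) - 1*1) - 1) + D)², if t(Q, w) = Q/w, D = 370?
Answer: 131044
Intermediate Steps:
(8*((t(5, 5) - 1*1) - 1) + D)² = (8*((5/5 - 1*1) - 1) + 370)² = (8*((5*(⅕) - 1) - 1) + 370)² = (8*((1 - 1) - 1) + 370)² = (8*(0 - 1) + 370)² = (8*(-1) + 370)² = (-8 + 370)² = 362² = 131044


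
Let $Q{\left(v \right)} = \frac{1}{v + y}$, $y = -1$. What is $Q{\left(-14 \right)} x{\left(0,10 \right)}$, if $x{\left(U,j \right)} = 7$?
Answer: $- \frac{7}{15} \approx -0.46667$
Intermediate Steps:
$Q{\left(v \right)} = \frac{1}{-1 + v}$ ($Q{\left(v \right)} = \frac{1}{v - 1} = \frac{1}{-1 + v}$)
$Q{\left(-14 \right)} x{\left(0,10 \right)} = \frac{1}{-1 - 14} \cdot 7 = \frac{1}{-15} \cdot 7 = \left(- \frac{1}{15}\right) 7 = - \frac{7}{15}$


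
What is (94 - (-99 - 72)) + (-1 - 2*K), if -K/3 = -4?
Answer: 240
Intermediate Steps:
K = 12 (K = -3*(-4) = 12)
(94 - (-99 - 72)) + (-1 - 2*K) = (94 - (-99 - 72)) + (-1 - 2*12) = (94 - 1*(-171)) + (-1 - 24) = (94 + 171) - 25 = 265 - 25 = 240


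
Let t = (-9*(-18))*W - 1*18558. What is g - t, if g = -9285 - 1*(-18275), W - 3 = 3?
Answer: 26576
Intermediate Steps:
W = 6 (W = 3 + 3 = 6)
t = -17586 (t = -9*(-18)*6 - 1*18558 = 162*6 - 18558 = 972 - 18558 = -17586)
g = 8990 (g = -9285 + 18275 = 8990)
g - t = 8990 - 1*(-17586) = 8990 + 17586 = 26576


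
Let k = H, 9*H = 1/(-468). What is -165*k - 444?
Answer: -623321/1404 ≈ -443.96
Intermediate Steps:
H = -1/4212 (H = (⅑)/(-468) = (⅑)*(-1/468) = -1/4212 ≈ -0.00023742)
k = -1/4212 ≈ -0.00023742
-165*k - 444 = -165*(-1/4212) - 444 = 55/1404 - 444 = -623321/1404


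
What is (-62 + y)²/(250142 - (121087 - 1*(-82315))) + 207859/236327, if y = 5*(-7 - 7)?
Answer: 1152757609/920493665 ≈ 1.2523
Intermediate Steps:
y = -70 (y = 5*(-14) = -70)
(-62 + y)²/(250142 - (121087 - 1*(-82315))) + 207859/236327 = (-62 - 70)²/(250142 - (121087 - 1*(-82315))) + 207859/236327 = (-132)²/(250142 - (121087 + 82315)) + 207859*(1/236327) = 17424/(250142 - 1*203402) + 207859/236327 = 17424/(250142 - 203402) + 207859/236327 = 17424/46740 + 207859/236327 = 17424*(1/46740) + 207859/236327 = 1452/3895 + 207859/236327 = 1152757609/920493665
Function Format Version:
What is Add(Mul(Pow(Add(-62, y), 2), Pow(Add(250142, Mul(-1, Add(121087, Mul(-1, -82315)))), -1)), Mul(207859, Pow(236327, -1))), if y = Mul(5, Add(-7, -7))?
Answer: Rational(1152757609, 920493665) ≈ 1.2523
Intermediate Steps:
y = -70 (y = Mul(5, -14) = -70)
Add(Mul(Pow(Add(-62, y), 2), Pow(Add(250142, Mul(-1, Add(121087, Mul(-1, -82315)))), -1)), Mul(207859, Pow(236327, -1))) = Add(Mul(Pow(Add(-62, -70), 2), Pow(Add(250142, Mul(-1, Add(121087, Mul(-1, -82315)))), -1)), Mul(207859, Pow(236327, -1))) = Add(Mul(Pow(-132, 2), Pow(Add(250142, Mul(-1, Add(121087, 82315))), -1)), Mul(207859, Rational(1, 236327))) = Add(Mul(17424, Pow(Add(250142, Mul(-1, 203402)), -1)), Rational(207859, 236327)) = Add(Mul(17424, Pow(Add(250142, -203402), -1)), Rational(207859, 236327)) = Add(Mul(17424, Pow(46740, -1)), Rational(207859, 236327)) = Add(Mul(17424, Rational(1, 46740)), Rational(207859, 236327)) = Add(Rational(1452, 3895), Rational(207859, 236327)) = Rational(1152757609, 920493665)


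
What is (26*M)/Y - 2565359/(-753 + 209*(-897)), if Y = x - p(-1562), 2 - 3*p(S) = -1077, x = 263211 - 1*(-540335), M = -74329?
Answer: 5090113139069/453541652334 ≈ 11.223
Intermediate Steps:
x = 803546 (x = 263211 + 540335 = 803546)
p(S) = 1079/3 (p(S) = 2/3 - 1/3*(-1077) = 2/3 + 359 = 1079/3)
Y = 2409559/3 (Y = 803546 - 1*1079/3 = 803546 - 1079/3 = 2409559/3 ≈ 8.0319e+5)
(26*M)/Y - 2565359/(-753 + 209*(-897)) = (26*(-74329))/(2409559/3) - 2565359/(-753 + 209*(-897)) = -1932554*3/2409559 - 2565359/(-753 - 187473) = -5797662/2409559 - 2565359/(-188226) = -5797662/2409559 - 2565359*(-1/188226) = -5797662/2409559 + 2565359/188226 = 5090113139069/453541652334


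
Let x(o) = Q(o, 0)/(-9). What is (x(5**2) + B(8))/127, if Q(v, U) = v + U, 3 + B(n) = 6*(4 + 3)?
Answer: 326/1143 ≈ 0.28521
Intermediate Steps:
B(n) = 39 (B(n) = -3 + 6*(4 + 3) = -3 + 6*7 = -3 + 42 = 39)
Q(v, U) = U + v
x(o) = -o/9 (x(o) = (0 + o)/(-9) = o*(-1/9) = -o/9)
(x(5**2) + B(8))/127 = (-1/9*5**2 + 39)/127 = (-1/9*25 + 39)*(1/127) = (-25/9 + 39)*(1/127) = (326/9)*(1/127) = 326/1143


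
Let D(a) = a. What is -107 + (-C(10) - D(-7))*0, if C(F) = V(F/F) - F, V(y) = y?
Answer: -107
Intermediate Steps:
C(F) = 1 - F (C(F) = F/F - F = 1 - F)
-107 + (-C(10) - D(-7))*0 = -107 + (-(1 - 1*10) - 1*(-7))*0 = -107 + (-(1 - 10) + 7)*0 = -107 + (-1*(-9) + 7)*0 = -107 + (9 + 7)*0 = -107 + 16*0 = -107 + 0 = -107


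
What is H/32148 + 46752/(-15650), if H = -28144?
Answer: -242929612/62889525 ≈ -3.8628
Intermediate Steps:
H/32148 + 46752/(-15650) = -28144/32148 + 46752/(-15650) = -28144*1/32148 + 46752*(-1/15650) = -7036/8037 - 23376/7825 = -242929612/62889525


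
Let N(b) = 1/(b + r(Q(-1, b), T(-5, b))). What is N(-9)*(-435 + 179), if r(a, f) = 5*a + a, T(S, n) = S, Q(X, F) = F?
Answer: 256/63 ≈ 4.0635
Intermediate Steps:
r(a, f) = 6*a
N(b) = 1/(7*b) (N(b) = 1/(b + 6*b) = 1/(7*b))
N(-9)*(-435 + 179) = ((⅐)/(-9))*(-435 + 179) = ((⅐)*(-⅑))*(-256) = -1/63*(-256) = 256/63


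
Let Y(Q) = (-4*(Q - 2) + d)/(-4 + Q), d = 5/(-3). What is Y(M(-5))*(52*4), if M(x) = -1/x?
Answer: -17264/57 ≈ -302.88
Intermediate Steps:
d = -5/3 (d = 5*(-1/3) = -5/3 ≈ -1.6667)
Y(Q) = (19/3 - 4*Q)/(-4 + Q) (Y(Q) = (-4*(Q - 2) - 5/3)/(-4 + Q) = (-4*(-2 + Q) - 5/3)/(-4 + Q) = ((8 - 4*Q) - 5/3)/(-4 + Q) = (19/3 - 4*Q)/(-4 + Q))
Y(M(-5))*(52*4) = ((19 - (-12)/(-5))/(3*(-4 - 1/(-5))))*(52*4) = ((19 - (-12)*(-1)/5)/(3*(-4 - 1*(-1/5))))*208 = ((19 - 12*1/5)/(3*(-4 + 1/5)))*208 = ((19 - 12/5)/(3*(-19/5)))*208 = ((1/3)*(-5/19)*(83/5))*208 = -83/57*208 = -17264/57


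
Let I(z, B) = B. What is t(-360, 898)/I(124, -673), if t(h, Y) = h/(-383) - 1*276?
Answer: 105348/257759 ≈ 0.40871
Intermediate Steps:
t(h, Y) = -276 - h/383 (t(h, Y) = h*(-1/383) - 276 = -h/383 - 276 = -276 - h/383)
t(-360, 898)/I(124, -673) = (-276 - 1/383*(-360))/(-673) = (-276 + 360/383)*(-1/673) = -105348/383*(-1/673) = 105348/257759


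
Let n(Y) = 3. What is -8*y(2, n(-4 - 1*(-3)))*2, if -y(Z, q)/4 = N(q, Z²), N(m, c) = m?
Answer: 192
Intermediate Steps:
y(Z, q) = -4*q
-8*y(2, n(-4 - 1*(-3)))*2 = -(-32)*3*2 = -8*(-12)*2 = 96*2 = 192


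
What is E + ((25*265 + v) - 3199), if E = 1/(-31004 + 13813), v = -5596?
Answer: -37304471/17191 ≈ -2170.0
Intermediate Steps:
E = -1/17191 (E = 1/(-17191) = -1/17191 ≈ -5.8170e-5)
E + ((25*265 + v) - 3199) = -1/17191 + ((25*265 - 5596) - 3199) = -1/17191 + ((6625 - 5596) - 3199) = -1/17191 + (1029 - 3199) = -1/17191 - 2170 = -37304471/17191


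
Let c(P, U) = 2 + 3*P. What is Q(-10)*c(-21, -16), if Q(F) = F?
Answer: 610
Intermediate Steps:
Q(-10)*c(-21, -16) = -10*(2 + 3*(-21)) = -10*(2 - 63) = -10*(-61) = 610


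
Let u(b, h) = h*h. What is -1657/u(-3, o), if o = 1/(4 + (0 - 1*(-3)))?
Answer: -81193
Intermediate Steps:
o = ⅐ (o = 1/(4 + (0 + 3)) = 1/(4 + 3) = 1/7 = ⅐ ≈ 0.14286)
u(b, h) = h²
-1657/u(-3, o) = -1657/((⅐)²) = -1657/1/49 = -1657*49 = -81193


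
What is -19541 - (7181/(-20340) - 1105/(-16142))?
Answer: -3207884739739/164164140 ≈ -19541.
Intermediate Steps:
-19541 - (7181/(-20340) - 1105/(-16142)) = -19541 - (7181*(-1/20340) - 1105*(-1/16142)) = -19541 - (-7181/20340 + 1105/16142) = -19541 - 1*(-46720001/164164140) = -19541 + 46720001/164164140 = -3207884739739/164164140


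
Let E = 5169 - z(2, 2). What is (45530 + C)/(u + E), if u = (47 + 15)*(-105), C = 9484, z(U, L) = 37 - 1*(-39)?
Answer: -55014/1417 ≈ -38.824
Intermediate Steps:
z(U, L) = 76 (z(U, L) = 37 + 39 = 76)
E = 5093 (E = 5169 - 1*76 = 5169 - 76 = 5093)
u = -6510 (u = 62*(-105) = -6510)
(45530 + C)/(u + E) = (45530 + 9484)/(-6510 + 5093) = 55014/(-1417) = 55014*(-1/1417) = -55014/1417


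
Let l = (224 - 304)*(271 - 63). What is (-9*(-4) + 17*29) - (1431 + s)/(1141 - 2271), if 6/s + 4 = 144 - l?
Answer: 5027296393/9480700 ≈ 530.27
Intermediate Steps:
l = -16640 (l = -80*208 = -16640)
s = 3/8390 (s = 6/(-4 + (144 - 1*(-16640))) = 6/(-4 + (144 + 16640)) = 6/(-4 + 16784) = 6/16780 = 6*(1/16780) = 3/8390 ≈ 0.00035757)
(-9*(-4) + 17*29) - (1431 + s)/(1141 - 2271) = (-9*(-4) + 17*29) - (1431 + 3/8390)/(1141 - 2271) = (36 + 493) - 12006093/(8390*(-1130)) = 529 - 12006093*(-1)/(8390*1130) = 529 - 1*(-12006093/9480700) = 529 + 12006093/9480700 = 5027296393/9480700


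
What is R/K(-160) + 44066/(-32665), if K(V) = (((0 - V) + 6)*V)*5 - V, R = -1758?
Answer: -578748917/433268560 ≈ -1.3358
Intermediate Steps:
K(V) = -V + 5*V*(6 - V) (K(V) = ((-V + 6)*V)*5 - V = ((6 - V)*V)*5 - V = (V*(6 - V))*5 - V = 5*V*(6 - V) - V = -V + 5*V*(6 - V))
R/K(-160) + 44066/(-32665) = -1758*(-1/(160*(29 - 5*(-160)))) + 44066/(-32665) = -1758*(-1/(160*(29 + 800))) + 44066*(-1/32665) = -1758/((-160*829)) - 44066/32665 = -1758/(-132640) - 44066/32665 = -1758*(-1/132640) - 44066/32665 = 879/66320 - 44066/32665 = -578748917/433268560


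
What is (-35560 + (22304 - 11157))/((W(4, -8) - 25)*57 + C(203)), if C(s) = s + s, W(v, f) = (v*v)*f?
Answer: 24413/8315 ≈ 2.9360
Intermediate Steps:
W(v, f) = f*v² (W(v, f) = v²*f = f*v²)
C(s) = 2*s
(-35560 + (22304 - 11157))/((W(4, -8) - 25)*57 + C(203)) = (-35560 + (22304 - 11157))/((-8*4² - 25)*57 + 2*203) = (-35560 + 11147)/((-8*16 - 25)*57 + 406) = -24413/((-128 - 25)*57 + 406) = -24413/(-153*57 + 406) = -24413/(-8721 + 406) = -24413/(-8315) = -24413*(-1/8315) = 24413/8315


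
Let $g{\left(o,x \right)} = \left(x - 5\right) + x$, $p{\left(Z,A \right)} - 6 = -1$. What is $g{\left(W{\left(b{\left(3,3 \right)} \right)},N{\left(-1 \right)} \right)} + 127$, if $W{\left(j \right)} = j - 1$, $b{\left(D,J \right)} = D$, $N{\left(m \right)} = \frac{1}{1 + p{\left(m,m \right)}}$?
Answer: $\frac{367}{3} \approx 122.33$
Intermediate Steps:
$p{\left(Z,A \right)} = 5$ ($p{\left(Z,A \right)} = 6 - 1 = 5$)
$N{\left(m \right)} = \frac{1}{6}$ ($N{\left(m \right)} = \frac{1}{1 + 5} = \frac{1}{6}$)
$W{\left(j \right)} = -1 + j$
$g{\left(o,x \right)} = -5 + 2 x$ ($g{\left(o,x \right)} = \left(-5 + x\right) + x = -5 + 2 x$)
$g{\left(W{\left(b{\left(3,3 \right)} \right)},N{\left(-1 \right)} \right)} + 127 = \left(-5 + 2 \cdot \frac{1}{6}\right) + 127 = \left(-5 + \frac{1}{3}\right) + 127 = - \frac{14}{3} + 127 = \frac{367}{3}$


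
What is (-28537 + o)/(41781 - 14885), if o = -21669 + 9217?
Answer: -40989/26896 ≈ -1.5240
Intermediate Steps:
o = -12452
(-28537 + o)/(41781 - 14885) = (-28537 - 12452)/(41781 - 14885) = -40989/26896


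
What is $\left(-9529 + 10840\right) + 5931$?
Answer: $7242$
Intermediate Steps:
$\left(-9529 + 10840\right) + 5931 = 1311 + 5931 = 7242$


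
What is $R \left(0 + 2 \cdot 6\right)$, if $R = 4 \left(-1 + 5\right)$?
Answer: $192$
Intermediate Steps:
$R = 16$ ($R = 4 \cdot 4 = 16$)
$R \left(0 + 2 \cdot 6\right) = 16 \left(0 + 2 \cdot 6\right) = 16 \left(0 + 12\right) = 16 \cdot 12 = 192$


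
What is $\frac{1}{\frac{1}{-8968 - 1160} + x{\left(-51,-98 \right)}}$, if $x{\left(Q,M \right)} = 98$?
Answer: $\frac{10128}{992543} \approx 0.010204$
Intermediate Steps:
$\frac{1}{\frac{1}{-8968 - 1160} + x{\left(-51,-98 \right)}} = \frac{1}{\frac{1}{-8968 - 1160} + 98} = \frac{1}{\frac{1}{-10128} + 98} = \frac{1}{- \frac{1}{10128} + 98} = \frac{1}{\frac{992543}{10128}} = \frac{10128}{992543}$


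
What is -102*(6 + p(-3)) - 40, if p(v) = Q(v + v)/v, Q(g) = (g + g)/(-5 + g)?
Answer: -6764/11 ≈ -614.91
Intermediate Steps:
Q(g) = 2*g/(-5 + g) (Q(g) = (2*g)/(-5 + g) = 2*g/(-5 + g))
p(v) = 4/(-5 + 2*v) (p(v) = (2*(v + v)/(-5 + (v + v)))/v = (2*(2*v)/(-5 + 2*v))/v = (4*v/(-5 + 2*v))/v = 4/(-5 + 2*v))
-102*(6 + p(-3)) - 40 = -102*(6 + 4/(-5 + 2*(-3))) - 40 = -102*(6 + 4/(-5 - 6)) - 40 = -102*(6 + 4/(-11)) - 40 = -102*(6 + 4*(-1/11)) - 40 = -102*(6 - 4/11) - 40 = -102*62/11 - 40 = -17*372/11 - 40 = -6324/11 - 40 = -6764/11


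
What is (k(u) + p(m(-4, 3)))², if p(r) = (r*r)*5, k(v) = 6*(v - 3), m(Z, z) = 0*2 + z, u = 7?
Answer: 4761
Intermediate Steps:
m(Z, z) = z (m(Z, z) = 0 + z = z)
k(v) = -18 + 6*v (k(v) = 6*(-3 + v) = -18 + 6*v)
p(r) = 5*r² (p(r) = r²*5 = 5*r²)
(k(u) + p(m(-4, 3)))² = ((-18 + 6*7) + 5*3²)² = ((-18 + 42) + 5*9)² = (24 + 45)² = 69² = 4761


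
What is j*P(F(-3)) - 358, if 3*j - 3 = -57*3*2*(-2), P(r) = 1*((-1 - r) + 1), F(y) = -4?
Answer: 558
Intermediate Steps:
P(r) = -r (P(r) = 1*(-r) = -r)
j = 229 (j = 1 + (-57*3*2*(-2))/3 = 1 + (-342*(-2))/3 = 1 + (-57*(-12))/3 = 1 + (1/3)*684 = 1 + 228 = 229)
j*P(F(-3)) - 358 = 229*(-1*(-4)) - 358 = 229*4 - 358 = 916 - 358 = 558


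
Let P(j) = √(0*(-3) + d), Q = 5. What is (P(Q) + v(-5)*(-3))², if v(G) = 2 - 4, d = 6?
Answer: (6 + √6)² ≈ 71.394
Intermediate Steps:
v(G) = -2
P(j) = √6 (P(j) = √(0*(-3) + 6) = √(0 + 6) = √6)
(P(Q) + v(-5)*(-3))² = (√6 - 2*(-3))² = (√6 + 6)² = (6 + √6)²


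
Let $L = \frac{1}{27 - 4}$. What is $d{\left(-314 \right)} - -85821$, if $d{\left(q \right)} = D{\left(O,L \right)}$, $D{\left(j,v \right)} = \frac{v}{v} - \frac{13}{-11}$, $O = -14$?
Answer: $\frac{944055}{11} \approx 85823.0$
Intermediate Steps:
$L = \frac{1}{23} \approx 0.043478$
$D{\left(j,v \right)} = \frac{24}{11}$ ($D{\left(j,v \right)} = 1 - - \frac{13}{11} = 1 + \frac{13}{11} = \frac{24}{11}$)
$d{\left(q \right)} = \frac{24}{11}$
$d{\left(-314 \right)} - -85821 = \frac{24}{11} - -85821 = \frac{24}{11} + 85821 = \frac{944055}{11}$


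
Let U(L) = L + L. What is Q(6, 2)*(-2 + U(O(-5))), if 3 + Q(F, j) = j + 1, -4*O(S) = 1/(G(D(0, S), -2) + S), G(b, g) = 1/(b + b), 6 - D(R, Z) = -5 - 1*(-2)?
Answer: 0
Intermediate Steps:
D(R, Z) = 9 (D(R, Z) = 6 - (-5 - 1*(-2)) = 6 - (-5 + 2) = 6 - 1*(-3) = 6 + 3 = 9)
G(b, g) = 1/(2*b)
O(S) = -1/(4*(1/18 + S)) (O(S) = -1/(4*((½)/9 + S)) = -1/(4*((½)*(⅑) + S)) = -1/(4*(1/18 + S)))
U(L) = 2*L
Q(F, j) = -2 + j (Q(F, j) = -3 + (j + 1) = -3 + (1 + j) = -2 + j)
Q(6, 2)*(-2 + U(O(-5))) = (-2 + 2)*(-2 + 2*(-9/(2 + 36*(-5)))) = 0*(-2 + 2*(-9/(2 - 180))) = 0*(-2 + 2*(-9/(-178))) = 0*(-2 + 2*(-9*(-1/178))) = 0*(-2 + 2*(9/178)) = 0*(-2 + 9/89) = 0*(-169/89) = 0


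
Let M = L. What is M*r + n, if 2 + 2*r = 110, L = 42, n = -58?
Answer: 2210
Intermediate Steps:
r = 54 (r = -1 + (½)*110 = -1 + 55 = 54)
M = 42
M*r + n = 42*54 - 58 = 2268 - 58 = 2210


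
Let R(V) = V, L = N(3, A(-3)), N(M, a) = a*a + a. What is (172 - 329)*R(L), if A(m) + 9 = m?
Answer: -20724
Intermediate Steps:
A(m) = -9 + m
N(M, a) = a + a**2 (N(M, a) = a**2 + a = a + a**2)
L = 132 (L = (-9 - 3)*(1 + (-9 - 3)) = -12*(1 - 12) = -12*(-11) = 132)
(172 - 329)*R(L) = (172 - 329)*132 = -157*132 = -20724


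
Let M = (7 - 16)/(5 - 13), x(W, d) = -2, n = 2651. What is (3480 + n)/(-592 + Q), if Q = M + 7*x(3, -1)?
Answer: -49048/4839 ≈ -10.136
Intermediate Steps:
M = 9/8 (M = -9/(-8) = -9*(-1/8) = 9/8 ≈ 1.1250)
Q = -103/8 (Q = 9/8 + 7*(-2) = 9/8 - 14 = -103/8 ≈ -12.875)
(3480 + n)/(-592 + Q) = (3480 + 2651)/(-592 - 103/8) = 6131/(-4839/8) = 6131*(-8/4839) = -49048/4839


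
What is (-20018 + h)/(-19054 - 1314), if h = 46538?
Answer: -3315/2546 ≈ -1.3020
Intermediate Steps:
(-20018 + h)/(-19054 - 1314) = (-20018 + 46538)/(-19054 - 1314) = 26520/(-20368) = 26520*(-1/20368) = -3315/2546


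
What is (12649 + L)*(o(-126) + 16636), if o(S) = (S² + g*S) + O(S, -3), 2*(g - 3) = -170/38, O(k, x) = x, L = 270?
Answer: 7956088636/19 ≈ 4.1874e+8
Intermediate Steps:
g = 29/38 (g = 3 + (-170/38)/2 = 3 + (-170*1/38)/2 = 3 + (½)*(-85/19) = 3 - 85/38 = 29/38 ≈ 0.76316)
o(S) = -3 + S² + 29*S/38 (o(S) = (S² + 29*S/38) - 3 = -3 + S² + 29*S/38)
(12649 + L)*(o(-126) + 16636) = (12649 + 270)*((-3 + (-126)² + (29/38)*(-126)) + 16636) = 12919*((-3 + 15876 - 1827/19) + 16636) = 12919*(299760/19 + 16636) = 12919*(615844/19) = 7956088636/19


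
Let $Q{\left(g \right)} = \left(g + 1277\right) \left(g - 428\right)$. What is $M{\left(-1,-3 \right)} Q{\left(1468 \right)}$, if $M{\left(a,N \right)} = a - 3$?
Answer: $-11419200$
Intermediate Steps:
$M{\left(a,N \right)} = -3 + a$
$Q{\left(g \right)} = \left(-428 + g\right) \left(1277 + g\right)$ ($Q{\left(g \right)} = \left(1277 + g\right) \left(-428 + g\right) = \left(-428 + g\right) \left(1277 + g\right)$)
$M{\left(-1,-3 \right)} Q{\left(1468 \right)} = \left(-3 - 1\right) \left(-546556 + 1468^{2} + 849 \cdot 1468\right) = - 4 \left(-546556 + 2155024 + 1246332\right) = \left(-4\right) 2854800 = -11419200$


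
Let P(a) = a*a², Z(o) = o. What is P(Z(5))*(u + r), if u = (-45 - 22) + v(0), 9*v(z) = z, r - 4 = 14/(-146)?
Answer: -575750/73 ≈ -7887.0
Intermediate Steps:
r = 285/73 (r = 4 + 14/(-146) = 4 + 14*(-1/146) = 4 - 7/73 = 285/73 ≈ 3.9041)
v(z) = z/9
P(a) = a³
u = -67 (u = (-45 - 22) + (⅑)*0 = -67 + 0 = -67)
P(Z(5))*(u + r) = 5³*(-67 + 285/73) = 125*(-4606/73) = -575750/73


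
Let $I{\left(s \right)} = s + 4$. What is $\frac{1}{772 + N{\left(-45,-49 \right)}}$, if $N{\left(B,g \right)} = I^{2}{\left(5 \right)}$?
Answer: $\frac{1}{853} \approx 0.0011723$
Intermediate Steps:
$I{\left(s \right)} = 4 + s$
$N{\left(B,g \right)} = 81$ ($N{\left(B,g \right)} = \left(4 + 5\right)^{2} = 9^{2} = 81$)
$\frac{1}{772 + N{\left(-45,-49 \right)}} = \frac{1}{772 + 81} = \frac{1}{853}$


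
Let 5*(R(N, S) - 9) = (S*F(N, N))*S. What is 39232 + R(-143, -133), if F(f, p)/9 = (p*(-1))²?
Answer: 3255697454/5 ≈ 6.5114e+8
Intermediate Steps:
F(f, p) = 9*p² (F(f, p) = 9*(p*(-1))² = 9*(-p)² = 9*p²)
R(N, S) = 9 + 9*N²*S²/5 (R(N, S) = 9 + ((S*(9*N²))*S)/5 = 9 + ((9*S*N²)*S)/5 = 9 + (9*N²*S²)/5 = 9 + 9*N²*S²/5)
39232 + R(-143, -133) = 39232 + (9 + (9/5)*(-143)²*(-133)²) = 39232 + (9 + (9/5)*20449*17689) = 39232 + (9 + 3255501249/5) = 39232 + 3255501294/5 = 3255697454/5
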